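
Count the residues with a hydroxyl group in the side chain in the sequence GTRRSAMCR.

S, T, and Y are the three residues with a side-chain hydroxyl.
Matching residues: T2, S5.

2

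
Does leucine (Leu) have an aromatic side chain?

The aromatic amino acids are Phe (F, benzyl), Trp (W, indole), and Tyr (Y, phenol).
Leucine is not in this group.

No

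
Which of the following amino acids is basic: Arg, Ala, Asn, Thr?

K, R, and H are the three residues with basic side chains (ε-amine, guanidinium, and imidazole respectively).
Of the listed options, only Arg belongs to this group.

Arg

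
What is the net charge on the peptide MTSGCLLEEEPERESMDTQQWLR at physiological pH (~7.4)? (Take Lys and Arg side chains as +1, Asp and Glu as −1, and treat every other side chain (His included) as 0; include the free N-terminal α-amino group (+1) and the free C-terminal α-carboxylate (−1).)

Positive (K, R): R13, R23 → +2.
Negative (D, E): E8, E9, E10, E12, E14, D17 → −6.
The N-terminus (+1) and C-terminus (−1) cancel.
Net charge = (+2) + (−6) = −4.

-4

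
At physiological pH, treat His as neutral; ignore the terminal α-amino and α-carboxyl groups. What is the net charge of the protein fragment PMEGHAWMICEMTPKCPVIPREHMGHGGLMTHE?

Near pH 7.4, K and R contribute +1 each, D and E contribute −1 each, and every other side chain (His included, as stated) is uncharged.
Positive (K, R): K15, R21 → +2.
Negative (D, E): E3, E11, E22, E33 → −4.
Net charge = (+2) + (−4) = −2.

-2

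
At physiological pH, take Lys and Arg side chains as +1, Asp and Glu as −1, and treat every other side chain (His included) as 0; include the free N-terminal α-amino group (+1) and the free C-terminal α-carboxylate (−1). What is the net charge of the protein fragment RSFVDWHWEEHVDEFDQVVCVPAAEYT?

Positive (K, R): R1 → +1.
Negative (D, E): D5, E9, E10, D13, E14, D16, E25 → −7.
The N-terminus (+1) and C-terminus (−1) cancel.
Net charge = (+1) + (−7) = −6.

-6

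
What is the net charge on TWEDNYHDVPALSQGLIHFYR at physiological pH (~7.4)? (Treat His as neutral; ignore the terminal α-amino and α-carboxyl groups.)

Near pH 7.4, K and R contribute +1 each, D and E contribute −1 each, and every other side chain (His included, as stated) is uncharged.
Positive (K, R): R21 → +1.
Negative (D, E): E3, D4, D8 → −3.
Net charge = (+1) + (−3) = −2.

-2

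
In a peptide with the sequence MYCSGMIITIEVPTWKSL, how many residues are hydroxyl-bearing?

5

The –OH-bearing residues are Ser, Thr (aliphatic alcohols), and Tyr (phenol).
Matching residues: Y2, S4, T9, T14, S17.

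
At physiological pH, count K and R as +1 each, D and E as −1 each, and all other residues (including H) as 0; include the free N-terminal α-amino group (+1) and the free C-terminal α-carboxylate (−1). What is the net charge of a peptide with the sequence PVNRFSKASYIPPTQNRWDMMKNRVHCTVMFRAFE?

+4

Positive (K, R): R4, K7, R17, K22, R24, R32 → +6.
Negative (D, E): D19, E35 → −2.
The N-terminus (+1) and C-terminus (−1) cancel.
Net charge = (+6) + (−2) = +4.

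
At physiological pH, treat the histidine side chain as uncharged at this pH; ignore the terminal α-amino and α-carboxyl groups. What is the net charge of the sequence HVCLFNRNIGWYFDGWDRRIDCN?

0

The side chains ionized at physiological pH are Lys/Arg (+1) and Asp/Glu (−1); with His treated as neutral, nothing else contributes.
Positive (K, R): R7, R18, R19 → +3.
Negative (D, E): D14, D17, D21 → −3.
Net charge = (+3) + (−3) = 0.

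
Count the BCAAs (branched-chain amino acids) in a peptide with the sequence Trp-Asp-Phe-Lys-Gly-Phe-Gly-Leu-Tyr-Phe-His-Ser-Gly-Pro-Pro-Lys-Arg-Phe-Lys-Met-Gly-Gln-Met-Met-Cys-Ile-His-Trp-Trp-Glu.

2

Valine (V), leucine (L), and isoleucine (I) are the branched-chain amino acids.
Matching residues: Leu8, Ile26.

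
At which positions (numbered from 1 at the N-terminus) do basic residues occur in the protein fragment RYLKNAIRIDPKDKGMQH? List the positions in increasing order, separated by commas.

1, 4, 8, 12, 14, 18

Lysine (K), arginine (R), and histidine (H) have basic, nitrogen-containing side chains.
Matching residues: R1, K4, R8, K12, K14, H18.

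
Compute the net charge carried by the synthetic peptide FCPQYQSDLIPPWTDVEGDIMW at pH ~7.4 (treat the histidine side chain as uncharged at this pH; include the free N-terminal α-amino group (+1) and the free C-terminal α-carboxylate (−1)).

The side chains ionized at physiological pH are Lys/Arg (+1) and Asp/Glu (−1); with His treated as neutral, nothing else contributes.
Positive (K, R): none → +0.
Negative (D, E): D8, D15, E17, D19 → −4.
The N-terminus (+1) and C-terminus (−1) cancel.
Net charge = (+0) + (−4) = −4.

-4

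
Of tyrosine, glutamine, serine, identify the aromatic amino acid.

tyrosine

F, W, and Y each carry an aromatic ring on the side chain.
Of the listed options, only tyrosine belongs to this group.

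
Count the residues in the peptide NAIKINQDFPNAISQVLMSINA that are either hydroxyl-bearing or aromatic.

3

Hydroxyl-bearing: S, T, Y. Aromatic: F, W, Y.
Hydroxyl-bearing residues here: S14, S19 (2).
Aromatic residues here: F9 (1).
(Y belongs to both groups, but none appear in this sequence.) Total = 2 + 1 = 3.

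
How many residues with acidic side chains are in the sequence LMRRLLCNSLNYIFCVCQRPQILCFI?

Aspartate (D) and glutamate (E) have carboxylic-acid side chains and are the acidic amino acids.
None of the 26 residues belong to this group.

0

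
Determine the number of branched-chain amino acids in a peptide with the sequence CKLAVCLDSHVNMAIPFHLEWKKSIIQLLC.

V, L, and I make up the branched-chain aliphatic group.
Matching residues: L3, V5, L7, V11, I15, L19, I25, I26, L28, L29.

10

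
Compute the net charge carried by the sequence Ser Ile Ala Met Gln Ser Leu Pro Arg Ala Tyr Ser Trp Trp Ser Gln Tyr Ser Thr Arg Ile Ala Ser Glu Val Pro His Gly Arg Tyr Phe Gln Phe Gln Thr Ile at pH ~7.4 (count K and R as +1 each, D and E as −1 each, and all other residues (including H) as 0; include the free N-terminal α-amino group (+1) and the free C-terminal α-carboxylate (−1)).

+2

Positive (K, R): Arg9, Arg20, Arg29 → +3.
Negative (D, E): Glu24 → −1.
The N-terminus (+1) and C-terminus (−1) cancel.
Net charge = (+3) + (−1) = +2.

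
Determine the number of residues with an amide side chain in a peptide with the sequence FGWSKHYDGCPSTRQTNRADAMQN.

Asparagine (N) and glutamine (Q) have uncharged amide side chains.
Matching residues: Q15, N17, Q23, N24.

4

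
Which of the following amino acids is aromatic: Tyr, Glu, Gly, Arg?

Tyr

Phenylalanine (F), tryptophan (W), and tyrosine (Y) have aromatic ring side chains.
Of the listed options, only Tyr belongs to this group.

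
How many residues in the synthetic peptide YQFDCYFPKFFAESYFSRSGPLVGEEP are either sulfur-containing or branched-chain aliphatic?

3

Sulfur-containing: C, M. Branched-chain aliphatic: I, L, V.
Sulfur-containing residues here: C5 (1).
Branched-chain aliphatic residues here: L22, V23 (2).
The two groups share no amino acid, so total = 1 + 2 = 3.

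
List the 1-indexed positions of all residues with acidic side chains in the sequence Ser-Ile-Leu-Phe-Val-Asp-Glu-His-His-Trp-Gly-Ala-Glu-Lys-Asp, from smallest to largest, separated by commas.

6, 7, 13, 15

Only D (aspartate) and E (glutamate) carry a side-chain carboxylic acid.
Matching residues: Asp6, Glu7, Glu13, Asp15.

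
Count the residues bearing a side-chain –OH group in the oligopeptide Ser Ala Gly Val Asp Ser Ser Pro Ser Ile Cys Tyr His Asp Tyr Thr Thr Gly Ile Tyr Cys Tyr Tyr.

S, T, and Y are the three residues with a side-chain hydroxyl.
Matching residues: Ser1, Ser6, Ser7, Ser9, Tyr12, Tyr15, Thr16, Thr17, Tyr20, Tyr22, Tyr23.

11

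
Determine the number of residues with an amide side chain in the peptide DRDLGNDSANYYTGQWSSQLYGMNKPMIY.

5

Only N (asparagine) and Q (glutamine) carry a side-chain carboxamide.
Matching residues: N6, N10, Q15, Q19, N24.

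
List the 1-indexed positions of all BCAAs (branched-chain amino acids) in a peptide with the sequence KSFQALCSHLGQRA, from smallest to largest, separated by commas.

V, L, and I make up the branched-chain aliphatic group.
Matching residues: L6, L10.

6, 10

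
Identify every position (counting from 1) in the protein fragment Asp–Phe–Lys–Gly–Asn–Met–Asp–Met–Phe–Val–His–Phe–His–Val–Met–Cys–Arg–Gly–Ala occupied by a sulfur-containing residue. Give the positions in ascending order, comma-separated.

6, 8, 15, 16

Matching residues: Met6, Met8, Met15, Cys16.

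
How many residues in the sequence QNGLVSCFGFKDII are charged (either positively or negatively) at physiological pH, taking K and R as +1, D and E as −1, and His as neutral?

Charged side chains at pH ~7.4: K, R (positive); D, E (negative).
Matching residues: K11, D12.

2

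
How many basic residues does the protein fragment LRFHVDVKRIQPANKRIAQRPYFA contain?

7

Lysine (K), arginine (R), and histidine (H) have basic, nitrogen-containing side chains.
Matching residues: R2, H4, K8, R9, K15, R16, R20.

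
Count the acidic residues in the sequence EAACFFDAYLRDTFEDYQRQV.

5

Only D (aspartate) and E (glutamate) carry a side-chain carboxylic acid.
Matching residues: E1, D7, D12, E15, D16.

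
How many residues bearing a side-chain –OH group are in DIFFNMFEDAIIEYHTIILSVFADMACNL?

3

S, T, and Y are the three residues with a side-chain hydroxyl.
Matching residues: Y14, T16, S20.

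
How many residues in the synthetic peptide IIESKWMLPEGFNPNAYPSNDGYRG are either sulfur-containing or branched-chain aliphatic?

4

Sulfur-containing: C, M. Branched-chain aliphatic: I, L, V.
Sulfur-containing residues here: M7 (1).
Branched-chain aliphatic residues here: I1, I2, L8 (3).
The two groups share no amino acid, so total = 1 + 3 = 4.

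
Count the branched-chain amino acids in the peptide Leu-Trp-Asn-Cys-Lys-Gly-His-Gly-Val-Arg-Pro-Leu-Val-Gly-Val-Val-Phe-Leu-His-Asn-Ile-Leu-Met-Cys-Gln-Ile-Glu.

Valine (V), leucine (L), and isoleucine (I) are the branched-chain amino acids.
Matching residues: Leu1, Val9, Leu12, Val13, Val15, Val16, Leu18, Ile21, Leu22, Ile26.

10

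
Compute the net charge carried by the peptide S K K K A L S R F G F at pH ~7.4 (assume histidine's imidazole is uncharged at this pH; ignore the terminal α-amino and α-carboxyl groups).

Near pH 7.4, K and R contribute +1 each, D and E contribute −1 each, and every other side chain (His included, as stated) is uncharged.
Positive (K, R): K2, K3, K4, R8 → +4.
Negative (D, E): none → −0.
Net charge = (+4) + (−0) = +4.

+4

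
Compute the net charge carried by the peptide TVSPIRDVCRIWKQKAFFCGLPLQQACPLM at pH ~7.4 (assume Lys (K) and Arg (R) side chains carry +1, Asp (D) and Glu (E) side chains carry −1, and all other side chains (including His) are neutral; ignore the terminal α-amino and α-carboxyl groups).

Positive (K, R): R6, R10, K13, K15 → +4.
Negative (D, E): D7 → −1.
Net charge = (+4) + (−1) = +3.

+3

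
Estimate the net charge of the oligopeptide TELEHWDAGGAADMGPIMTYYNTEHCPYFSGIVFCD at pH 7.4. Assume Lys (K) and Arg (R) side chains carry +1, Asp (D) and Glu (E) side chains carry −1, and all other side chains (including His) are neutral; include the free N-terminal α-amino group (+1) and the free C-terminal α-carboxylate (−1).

Positive (K, R): none → +0.
Negative (D, E): E2, E4, D7, D13, E24, D36 → −6.
The N-terminus (+1) and C-terminus (−1) cancel.
Net charge = (+0) + (−6) = −6.

-6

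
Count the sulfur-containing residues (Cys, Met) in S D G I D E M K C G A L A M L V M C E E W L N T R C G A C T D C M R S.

9

Matching residues: M7, C9, M14, M17, C18, C26, C29, C32, M33.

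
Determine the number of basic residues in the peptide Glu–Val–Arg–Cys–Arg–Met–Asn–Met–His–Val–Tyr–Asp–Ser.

Lysine (K), arginine (R), and histidine (H) have basic, nitrogen-containing side chains.
Matching residues: Arg3, Arg5, His9.

3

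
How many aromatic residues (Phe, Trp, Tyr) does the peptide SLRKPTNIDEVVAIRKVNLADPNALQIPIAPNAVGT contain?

None of the 36 residues belong to this group.

0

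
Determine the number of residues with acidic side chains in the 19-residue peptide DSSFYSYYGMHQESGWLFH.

Aspartate (D) and glutamate (E) have carboxylic-acid side chains and are the acidic amino acids.
Matching residues: D1, E13.

2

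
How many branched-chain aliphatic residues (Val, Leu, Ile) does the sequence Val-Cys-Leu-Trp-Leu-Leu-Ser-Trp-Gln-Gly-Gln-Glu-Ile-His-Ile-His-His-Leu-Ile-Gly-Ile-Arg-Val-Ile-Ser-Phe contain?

Matching residues: Val1, Leu3, Leu5, Leu6, Ile13, Ile15, Leu18, Ile19, Ile21, Val23, Ile24.

11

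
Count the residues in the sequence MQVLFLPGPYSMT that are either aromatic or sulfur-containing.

Aromatic: F, W, Y. Sulfur-containing: C, M.
Aromatic residues here: F5, Y10 (2).
Sulfur-containing residues here: M1, M12 (2).
The two groups share no amino acid, so total = 2 + 2 = 4.

4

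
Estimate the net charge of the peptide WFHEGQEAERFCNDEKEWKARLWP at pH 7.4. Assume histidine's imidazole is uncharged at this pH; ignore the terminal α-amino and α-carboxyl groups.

-2

The side chains ionized at physiological pH are Lys/Arg (+1) and Asp/Glu (−1); with His treated as neutral, nothing else contributes.
Positive (K, R): R10, K16, K19, R21 → +4.
Negative (D, E): E4, E7, E9, D14, E15, E17 → −6.
Net charge = (+4) + (−6) = −2.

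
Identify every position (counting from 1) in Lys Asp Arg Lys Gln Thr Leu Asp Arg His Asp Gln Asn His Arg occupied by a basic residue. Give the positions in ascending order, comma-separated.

1, 3, 4, 9, 10, 14, 15

Lysine (K), arginine (R), and histidine (H) have basic, nitrogen-containing side chains.
Matching residues: Lys1, Arg3, Lys4, Arg9, His10, His14, Arg15.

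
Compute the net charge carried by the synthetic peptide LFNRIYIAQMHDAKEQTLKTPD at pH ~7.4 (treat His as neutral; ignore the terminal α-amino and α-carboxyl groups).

0

The side chains ionized at physiological pH are Lys/Arg (+1) and Asp/Glu (−1); with His treated as neutral, nothing else contributes.
Positive (K, R): R4, K14, K19 → +3.
Negative (D, E): D12, E15, D22 → −3.
Net charge = (+3) + (−3) = 0.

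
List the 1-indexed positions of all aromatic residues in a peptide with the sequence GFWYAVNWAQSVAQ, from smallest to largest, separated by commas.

2, 3, 4, 8

Phenylalanine (F), tryptophan (W), and tyrosine (Y) have aromatic ring side chains.
Matching residues: F2, W3, Y4, W8.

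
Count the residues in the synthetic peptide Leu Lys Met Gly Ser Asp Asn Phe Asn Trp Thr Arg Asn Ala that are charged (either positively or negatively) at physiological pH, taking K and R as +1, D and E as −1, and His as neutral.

3

Charged side chains at pH ~7.4: K, R (positive); D, E (negative).
Matching residues: Lys2, Asp6, Arg12.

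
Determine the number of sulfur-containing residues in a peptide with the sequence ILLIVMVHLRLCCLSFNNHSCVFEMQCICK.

Cysteine (C, thiol) and methionine (M, thioether) are the two sulfur-containing amino acids.
Matching residues: M6, C12, C13, C21, M25, C27, C29.

7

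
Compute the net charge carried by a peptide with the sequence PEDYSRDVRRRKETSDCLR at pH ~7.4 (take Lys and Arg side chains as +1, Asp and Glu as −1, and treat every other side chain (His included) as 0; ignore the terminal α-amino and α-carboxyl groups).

+1

Positive (K, R): R6, R9, R10, R11, K12, R19 → +6.
Negative (D, E): E2, D3, D7, E13, D16 → −5.
Net charge = (+6) + (−5) = +1.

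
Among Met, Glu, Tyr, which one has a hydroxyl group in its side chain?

Tyr

S, T, and Y are the three residues with a side-chain hydroxyl.
Of the listed options, only Tyr belongs to this group.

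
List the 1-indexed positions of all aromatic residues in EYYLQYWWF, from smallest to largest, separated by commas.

The aromatic amino acids are Phe (F, benzyl), Trp (W, indole), and Tyr (Y, phenol).
Matching residues: Y2, Y3, Y6, W7, W8, F9.

2, 3, 6, 7, 8, 9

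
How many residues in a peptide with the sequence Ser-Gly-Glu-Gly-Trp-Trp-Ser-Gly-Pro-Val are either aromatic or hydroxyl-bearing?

Aromatic: F, W, Y. Hydroxyl-bearing: S, T, Y.
Aromatic residues here: Trp5, Trp6 (2).
Hydroxyl-bearing residues here: Ser1, Ser7 (2).
(Y belongs to both groups, but none appear in this sequence.) Total = 2 + 2 = 4.

4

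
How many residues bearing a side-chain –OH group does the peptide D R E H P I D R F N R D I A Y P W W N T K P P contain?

The –OH-bearing residues are Ser, Thr (aliphatic alcohols), and Tyr (phenol).
Matching residues: Y15, T20.

2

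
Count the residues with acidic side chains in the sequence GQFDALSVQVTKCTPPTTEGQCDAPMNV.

The acidic residues are Asp (D) and Glu (E), whose side chains end in a carboxylate group.
Matching residues: D4, E19, D23.

3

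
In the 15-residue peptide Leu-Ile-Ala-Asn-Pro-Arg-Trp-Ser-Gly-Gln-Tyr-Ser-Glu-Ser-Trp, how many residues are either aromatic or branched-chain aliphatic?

5

Aromatic: F, W, Y. Branched-chain aliphatic: I, L, V.
Aromatic residues here: Trp7, Tyr11, Trp15 (3).
Branched-chain aliphatic residues here: Leu1, Ile2 (2).
The two groups share no amino acid, so total = 3 + 2 = 5.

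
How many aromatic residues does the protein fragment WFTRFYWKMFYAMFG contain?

Phenylalanine (F), tryptophan (W), and tyrosine (Y) have aromatic ring side chains.
Matching residues: W1, F2, F5, Y6, W7, F10, Y11, F14.

8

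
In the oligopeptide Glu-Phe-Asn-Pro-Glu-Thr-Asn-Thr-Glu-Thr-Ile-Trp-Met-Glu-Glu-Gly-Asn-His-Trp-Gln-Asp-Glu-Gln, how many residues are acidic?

Aspartate (D) and glutamate (E) have carboxylic-acid side chains and are the acidic amino acids.
Matching residues: Glu1, Glu5, Glu9, Glu14, Glu15, Asp21, Glu22.

7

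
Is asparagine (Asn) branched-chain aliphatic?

The BCAAs are Val, Leu, and Ile — aliphatic side chains with a branch point.
Asparagine is not in this group.

No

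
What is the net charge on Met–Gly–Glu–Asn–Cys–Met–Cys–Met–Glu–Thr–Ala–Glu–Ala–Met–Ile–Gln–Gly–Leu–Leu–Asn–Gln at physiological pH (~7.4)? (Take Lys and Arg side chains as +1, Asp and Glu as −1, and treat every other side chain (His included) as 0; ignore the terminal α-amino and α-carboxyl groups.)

Positive (K, R): none → +0.
Negative (D, E): Glu3, Glu9, Glu12 → −3.
Net charge = (+0) + (−3) = −3.

-3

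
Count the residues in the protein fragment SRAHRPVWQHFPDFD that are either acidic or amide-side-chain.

Acidic: D, E. Amide-side-chain: N, Q.
Acidic residues here: D13, D15 (2).
Amide-side-chain residues here: Q9 (1).
The two groups share no amino acid, so total = 2 + 1 = 3.

3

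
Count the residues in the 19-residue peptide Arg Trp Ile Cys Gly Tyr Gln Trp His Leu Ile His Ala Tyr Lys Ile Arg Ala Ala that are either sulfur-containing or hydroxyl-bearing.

3

Sulfur-containing: C, M. Hydroxyl-bearing: S, T, Y.
Sulfur-containing residues here: Cys4 (1).
Hydroxyl-bearing residues here: Tyr6, Tyr14 (2).
The two groups share no amino acid, so total = 1 + 2 = 3.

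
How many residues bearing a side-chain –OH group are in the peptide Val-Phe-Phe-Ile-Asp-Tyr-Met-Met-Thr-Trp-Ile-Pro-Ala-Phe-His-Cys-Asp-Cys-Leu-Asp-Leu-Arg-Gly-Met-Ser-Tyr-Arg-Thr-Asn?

5

S, T, and Y are the three residues with a side-chain hydroxyl.
Matching residues: Tyr6, Thr9, Ser25, Tyr26, Thr28.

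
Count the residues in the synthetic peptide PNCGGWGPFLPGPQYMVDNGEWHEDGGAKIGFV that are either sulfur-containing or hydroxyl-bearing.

3

Sulfur-containing: C, M. Hydroxyl-bearing: S, T, Y.
Sulfur-containing residues here: C3, M16 (2).
Hydroxyl-bearing residues here: Y15 (1).
The two groups share no amino acid, so total = 2 + 1 = 3.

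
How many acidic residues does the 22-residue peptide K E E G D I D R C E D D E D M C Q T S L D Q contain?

10

The acidic residues are Asp (D) and Glu (E), whose side chains end in a carboxylate group.
Matching residues: E2, E3, D5, D7, E10, D11, D12, E13, D14, D21.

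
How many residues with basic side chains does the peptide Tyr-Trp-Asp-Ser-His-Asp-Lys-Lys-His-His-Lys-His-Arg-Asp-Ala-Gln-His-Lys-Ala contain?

10

Lysine (K), arginine (R), and histidine (H) have basic, nitrogen-containing side chains.
Matching residues: His5, Lys7, Lys8, His9, His10, Lys11, His12, Arg13, His17, Lys18.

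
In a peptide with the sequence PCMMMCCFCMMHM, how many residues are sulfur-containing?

Only Cys (C) and Met (M) have a sulfur atom in the side chain.
Matching residues: C2, M3, M4, M5, C6, C7, C9, M10, M11, M13.

10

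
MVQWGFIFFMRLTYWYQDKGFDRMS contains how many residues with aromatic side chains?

8

Phenylalanine (F), tryptophan (W), and tyrosine (Y) have aromatic ring side chains.
Matching residues: W4, F6, F8, F9, Y14, W15, Y16, F21.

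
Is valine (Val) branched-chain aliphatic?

Yes

The BCAAs are Val, Leu, and Ile — aliphatic side chains with a branch point.
Valine is in this group.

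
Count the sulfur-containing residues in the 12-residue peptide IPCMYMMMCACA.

7

The sulfur-bearing residues are cysteine (–SH) and methionine (–S–CH₃).
Matching residues: C3, M4, M6, M7, M8, C9, C11.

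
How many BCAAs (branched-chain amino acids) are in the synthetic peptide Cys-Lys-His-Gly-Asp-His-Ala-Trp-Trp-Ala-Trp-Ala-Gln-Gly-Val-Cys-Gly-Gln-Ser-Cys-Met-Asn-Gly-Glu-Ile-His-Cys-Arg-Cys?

2

V, L, and I make up the branched-chain aliphatic group.
Matching residues: Val15, Ile25.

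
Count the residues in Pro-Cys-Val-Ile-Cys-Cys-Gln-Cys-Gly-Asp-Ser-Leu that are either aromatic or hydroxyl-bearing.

Aromatic: F, W, Y. Hydroxyl-bearing: S, T, Y.
Aromatic residues here: none (0).
Hydroxyl-bearing residues here: Ser11 (1).
(Y belongs to both groups, but none appear in this sequence.) Total = 0 + 1 = 1.

1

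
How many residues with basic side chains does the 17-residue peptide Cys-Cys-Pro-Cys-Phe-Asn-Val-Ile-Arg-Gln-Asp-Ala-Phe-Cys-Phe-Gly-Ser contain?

1

Lysine (K), arginine (R), and histidine (H) have basic, nitrogen-containing side chains.
Matching residues: Arg9.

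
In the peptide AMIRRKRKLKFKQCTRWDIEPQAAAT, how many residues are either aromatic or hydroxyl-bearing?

4

Aromatic: F, W, Y. Hydroxyl-bearing: S, T, Y.
Aromatic residues here: F11, W17 (2).
Hydroxyl-bearing residues here: T15, T26 (2).
(Y belongs to both groups, but none appear in this sequence.) Total = 2 + 2 = 4.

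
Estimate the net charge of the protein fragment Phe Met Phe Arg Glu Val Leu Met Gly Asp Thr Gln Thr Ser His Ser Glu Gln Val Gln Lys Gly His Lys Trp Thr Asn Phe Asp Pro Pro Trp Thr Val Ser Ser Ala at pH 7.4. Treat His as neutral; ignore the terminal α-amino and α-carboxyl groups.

-1

The side chains ionized at physiological pH are Lys/Arg (+1) and Asp/Glu (−1); with His treated as neutral, nothing else contributes.
Positive (K, R): Arg4, Lys21, Lys24 → +3.
Negative (D, E): Glu5, Asp10, Glu17, Asp29 → −4.
Net charge = (+3) + (−4) = −1.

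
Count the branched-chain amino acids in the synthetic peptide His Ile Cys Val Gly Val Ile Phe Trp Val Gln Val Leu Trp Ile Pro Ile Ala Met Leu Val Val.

The BCAAs are Val, Leu, and Ile — aliphatic side chains with a branch point.
Matching residues: Ile2, Val4, Val6, Ile7, Val10, Val12, Leu13, Ile15, Ile17, Leu20, Val21, Val22.

12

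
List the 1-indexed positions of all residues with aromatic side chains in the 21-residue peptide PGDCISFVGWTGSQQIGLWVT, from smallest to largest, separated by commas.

Phenylalanine (F), tryptophan (W), and tyrosine (Y) have aromatic ring side chains.
Matching residues: F7, W10, W19.

7, 10, 19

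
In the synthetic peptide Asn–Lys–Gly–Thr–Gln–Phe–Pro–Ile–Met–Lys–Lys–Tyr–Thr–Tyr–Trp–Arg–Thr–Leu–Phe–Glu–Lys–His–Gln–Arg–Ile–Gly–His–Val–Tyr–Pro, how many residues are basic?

Lysine (K), arginine (R), and histidine (H) have basic, nitrogen-containing side chains.
Matching residues: Lys2, Lys10, Lys11, Arg16, Lys21, His22, Arg24, His27.

8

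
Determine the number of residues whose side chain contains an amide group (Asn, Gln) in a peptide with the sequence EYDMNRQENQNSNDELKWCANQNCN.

10

Matching residues: N5, Q7, N9, Q10, N11, N13, N21, Q22, N23, N25.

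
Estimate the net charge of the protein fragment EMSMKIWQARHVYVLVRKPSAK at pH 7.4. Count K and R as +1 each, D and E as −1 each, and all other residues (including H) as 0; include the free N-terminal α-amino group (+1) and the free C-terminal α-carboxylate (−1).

Positive (K, R): K5, R10, R17, K18, K22 → +5.
Negative (D, E): E1 → −1.
The N-terminus (+1) and C-terminus (−1) cancel.
Net charge = (+5) + (−1) = +4.

+4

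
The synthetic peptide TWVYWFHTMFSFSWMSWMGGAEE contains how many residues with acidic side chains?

2

The acidic residues are Asp (D) and Glu (E), whose side chains end in a carboxylate group.
Matching residues: E22, E23.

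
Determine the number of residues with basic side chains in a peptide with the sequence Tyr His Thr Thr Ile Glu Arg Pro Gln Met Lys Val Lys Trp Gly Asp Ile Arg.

5

K, R, and H are the three residues with basic side chains (ε-amine, guanidinium, and imidazole respectively).
Matching residues: His2, Arg7, Lys11, Lys13, Arg18.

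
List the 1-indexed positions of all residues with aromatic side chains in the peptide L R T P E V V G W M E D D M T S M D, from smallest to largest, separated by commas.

Phenylalanine (F), tryptophan (W), and tyrosine (Y) have aromatic ring side chains.
Matching residues: W9.

9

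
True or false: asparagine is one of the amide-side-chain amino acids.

True

Asparagine (N) and glutamine (Q) have uncharged amide side chains.
Asparagine is in this group.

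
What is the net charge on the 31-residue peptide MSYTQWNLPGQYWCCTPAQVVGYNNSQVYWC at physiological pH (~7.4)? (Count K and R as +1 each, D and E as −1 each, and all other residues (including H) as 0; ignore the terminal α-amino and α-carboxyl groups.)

0

Positive (K, R): none → +0.
Negative (D, E): none → −0.
Net charge = (+0) + (−0) = 0.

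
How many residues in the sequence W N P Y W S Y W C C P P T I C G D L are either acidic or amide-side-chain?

Acidic: D, E. Amide-side-chain: N, Q.
Acidic residues here: D17 (1).
Amide-side-chain residues here: N2 (1).
The two groups share no amino acid, so total = 1 + 1 = 2.

2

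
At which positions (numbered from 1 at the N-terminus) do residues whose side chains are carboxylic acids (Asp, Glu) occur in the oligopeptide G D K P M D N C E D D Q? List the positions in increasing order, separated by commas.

2, 6, 9, 10, 11

Matching residues: D2, D6, E9, D10, D11.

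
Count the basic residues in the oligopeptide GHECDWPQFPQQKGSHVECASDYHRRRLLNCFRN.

8

K, R, and H are the three residues with basic side chains (ε-amine, guanidinium, and imidazole respectively).
Matching residues: H2, K13, H16, H24, R25, R26, R27, R33.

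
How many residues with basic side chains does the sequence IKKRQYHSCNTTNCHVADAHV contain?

6

K, R, and H are the three residues with basic side chains (ε-amine, guanidinium, and imidazole respectively).
Matching residues: K2, K3, R4, H7, H15, H20.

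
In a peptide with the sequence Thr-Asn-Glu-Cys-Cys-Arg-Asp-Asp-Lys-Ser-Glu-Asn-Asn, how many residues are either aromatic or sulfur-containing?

Aromatic: F, W, Y. Sulfur-containing: C, M.
Aromatic residues here: none (0).
Sulfur-containing residues here: Cys4, Cys5 (2).
The two groups share no amino acid, so total = 0 + 2 = 2.

2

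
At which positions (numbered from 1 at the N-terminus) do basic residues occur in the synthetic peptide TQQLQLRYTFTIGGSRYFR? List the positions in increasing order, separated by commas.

7, 16, 19

K, R, and H are the three residues with basic side chains (ε-amine, guanidinium, and imidazole respectively).
Matching residues: R7, R16, R19.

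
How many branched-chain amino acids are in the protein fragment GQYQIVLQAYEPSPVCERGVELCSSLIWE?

V, L, and I make up the branched-chain aliphatic group.
Matching residues: I5, V6, L7, V15, V20, L22, L26, I27.

8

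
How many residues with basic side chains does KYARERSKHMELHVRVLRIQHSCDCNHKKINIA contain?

12

The basic amino acids are Lys (K), Arg (R), and His (H).
Matching residues: K1, R4, R6, K8, H9, H13, R15, R18, H21, H27, K28, K29.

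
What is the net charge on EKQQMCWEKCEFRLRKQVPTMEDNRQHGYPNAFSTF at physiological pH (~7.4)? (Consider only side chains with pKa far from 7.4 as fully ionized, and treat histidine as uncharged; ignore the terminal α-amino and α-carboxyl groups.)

At pH ~7.4 the Lys and Arg side chains are protonated (+1), the Asp and Glu side chains are deprotonated (−1), and with His taken as neutral all other side chains carry no charge.
Positive (K, R): K2, K9, R13, R15, K16, R25 → +6.
Negative (D, E): E1, E8, E11, E22, D23 → −5.
Net charge = (+6) + (−5) = +1.

+1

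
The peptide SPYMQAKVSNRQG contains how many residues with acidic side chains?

The acidic residues are Asp (D) and Glu (E), whose side chains end in a carboxylate group.
None of the 13 residues belong to this group.

0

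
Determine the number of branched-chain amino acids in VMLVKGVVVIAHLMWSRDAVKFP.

9

Valine (V), leucine (L), and isoleucine (I) are the branched-chain amino acids.
Matching residues: V1, L3, V4, V7, V8, V9, I10, L13, V20.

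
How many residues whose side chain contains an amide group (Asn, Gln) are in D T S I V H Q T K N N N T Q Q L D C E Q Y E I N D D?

Matching residues: Q7, N10, N11, N12, Q14, Q15, Q20, N24.

8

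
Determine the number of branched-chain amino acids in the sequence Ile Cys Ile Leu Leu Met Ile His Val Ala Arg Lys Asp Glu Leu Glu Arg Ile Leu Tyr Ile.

V, L, and I make up the branched-chain aliphatic group.
Matching residues: Ile1, Ile3, Leu4, Leu5, Ile7, Val9, Leu15, Ile18, Leu19, Ile21.

10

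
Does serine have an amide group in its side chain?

Only N (asparagine) and Q (glutamine) carry a side-chain carboxamide.
Serine is not in this group.

No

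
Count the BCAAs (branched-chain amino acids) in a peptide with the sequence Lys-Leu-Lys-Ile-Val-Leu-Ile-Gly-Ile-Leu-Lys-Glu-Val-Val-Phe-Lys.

V, L, and I make up the branched-chain aliphatic group.
Matching residues: Leu2, Ile4, Val5, Leu6, Ile7, Ile9, Leu10, Val13, Val14.

9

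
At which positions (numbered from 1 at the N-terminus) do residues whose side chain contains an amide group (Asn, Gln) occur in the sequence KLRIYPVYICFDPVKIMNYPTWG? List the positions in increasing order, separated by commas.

Matching residues: N18.

18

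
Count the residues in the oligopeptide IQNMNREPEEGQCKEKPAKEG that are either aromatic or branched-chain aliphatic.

1

Aromatic: F, W, Y. Branched-chain aliphatic: I, L, V.
Aromatic residues here: none (0).
Branched-chain aliphatic residues here: I1 (1).
The two groups share no amino acid, so total = 0 + 1 = 1.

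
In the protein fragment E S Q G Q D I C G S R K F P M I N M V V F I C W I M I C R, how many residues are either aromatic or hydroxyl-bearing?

5

Aromatic: F, W, Y. Hydroxyl-bearing: S, T, Y.
Aromatic residues here: F13, F21, W24 (3).
Hydroxyl-bearing residues here: S2, S10 (2).
(Y belongs to both groups, but none appear in this sequence.) Total = 3 + 2 = 5.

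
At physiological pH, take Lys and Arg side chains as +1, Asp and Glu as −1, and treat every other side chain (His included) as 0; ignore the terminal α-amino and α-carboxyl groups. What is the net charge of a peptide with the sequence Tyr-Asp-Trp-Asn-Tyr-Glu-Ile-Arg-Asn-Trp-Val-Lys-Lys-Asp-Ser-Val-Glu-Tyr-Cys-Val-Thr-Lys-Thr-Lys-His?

+1

Positive (K, R): Arg8, Lys12, Lys13, Lys22, Lys24 → +5.
Negative (D, E): Asp2, Glu6, Asp14, Glu17 → −4.
Net charge = (+5) + (−4) = +1.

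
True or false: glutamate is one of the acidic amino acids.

True

The acidic residues are Asp (D) and Glu (E), whose side chains end in a carboxylate group.
Glutamate is in this group.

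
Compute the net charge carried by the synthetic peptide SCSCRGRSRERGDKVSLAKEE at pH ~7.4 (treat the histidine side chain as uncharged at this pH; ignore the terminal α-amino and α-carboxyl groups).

Near pH 7.4, K and R contribute +1 each, D and E contribute −1 each, and every other side chain (His included, as stated) is uncharged.
Positive (K, R): R5, R7, R9, R11, K14, K19 → +6.
Negative (D, E): E10, D13, E20, E21 → −4.
Net charge = (+6) + (−4) = +2.

+2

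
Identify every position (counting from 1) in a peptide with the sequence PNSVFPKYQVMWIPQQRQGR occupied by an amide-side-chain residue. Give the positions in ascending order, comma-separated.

Only N (asparagine) and Q (glutamine) carry a side-chain carboxamide.
Matching residues: N2, Q9, Q15, Q16, Q18.

2, 9, 15, 16, 18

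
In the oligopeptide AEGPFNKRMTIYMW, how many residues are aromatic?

3

The aromatic amino acids are Phe (F, benzyl), Trp (W, indole), and Tyr (Y, phenol).
Matching residues: F5, Y12, W14.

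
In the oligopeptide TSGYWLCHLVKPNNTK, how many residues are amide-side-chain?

2

Asparagine (N) and glutamine (Q) have uncharged amide side chains.
Matching residues: N13, N14.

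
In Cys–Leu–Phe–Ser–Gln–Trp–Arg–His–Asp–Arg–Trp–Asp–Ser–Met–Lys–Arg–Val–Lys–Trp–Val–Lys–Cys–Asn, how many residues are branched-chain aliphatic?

Valine (V), leucine (L), and isoleucine (I) are the branched-chain amino acids.
Matching residues: Leu2, Val17, Val20.

3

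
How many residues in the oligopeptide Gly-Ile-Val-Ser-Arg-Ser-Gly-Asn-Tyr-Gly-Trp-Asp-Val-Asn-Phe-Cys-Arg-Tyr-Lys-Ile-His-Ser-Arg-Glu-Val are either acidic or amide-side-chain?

Acidic: D, E. Amide-side-chain: N, Q.
Acidic residues here: Asp12, Glu24 (2).
Amide-side-chain residues here: Asn8, Asn14 (2).
The two groups share no amino acid, so total = 2 + 2 = 4.

4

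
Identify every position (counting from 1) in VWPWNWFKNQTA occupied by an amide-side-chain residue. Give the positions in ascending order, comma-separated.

Asparagine (N) and glutamine (Q) have uncharged amide side chains.
Matching residues: N5, N9, Q10.

5, 9, 10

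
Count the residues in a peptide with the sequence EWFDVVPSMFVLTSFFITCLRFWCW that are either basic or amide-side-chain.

Basic: H, K, R. Amide-side-chain: N, Q.
Basic residues here: R21 (1).
Amide-side-chain residues here: none (0).
The two groups share no amino acid, so total = 1 + 0 = 1.

1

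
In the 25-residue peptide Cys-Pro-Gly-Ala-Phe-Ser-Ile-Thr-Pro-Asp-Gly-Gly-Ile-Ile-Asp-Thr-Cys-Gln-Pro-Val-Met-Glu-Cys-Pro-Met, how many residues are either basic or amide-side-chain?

Basic: H, K, R. Amide-side-chain: N, Q.
Basic residues here: none (0).
Amide-side-chain residues here: Gln18 (1).
The two groups share no amino acid, so total = 0 + 1 = 1.

1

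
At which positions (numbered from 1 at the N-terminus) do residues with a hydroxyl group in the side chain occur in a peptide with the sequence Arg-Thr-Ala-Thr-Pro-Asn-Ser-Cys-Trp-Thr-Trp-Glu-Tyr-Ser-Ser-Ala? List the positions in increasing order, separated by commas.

2, 4, 7, 10, 13, 14, 15

The –OH-bearing residues are Ser, Thr (aliphatic alcohols), and Tyr (phenol).
Matching residues: Thr2, Thr4, Ser7, Thr10, Tyr13, Ser14, Ser15.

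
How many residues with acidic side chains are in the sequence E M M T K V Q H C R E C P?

2

Only D (aspartate) and E (glutamate) carry a side-chain carboxylic acid.
Matching residues: E1, E11.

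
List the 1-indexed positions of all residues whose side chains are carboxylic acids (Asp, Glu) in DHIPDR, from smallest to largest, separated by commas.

1, 5

Matching residues: D1, D5.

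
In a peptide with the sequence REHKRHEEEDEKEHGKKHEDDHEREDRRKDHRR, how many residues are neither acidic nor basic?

1

Acidic: D, E. Basic: K, R, H. All other residues are neither.
Matching residues: G15.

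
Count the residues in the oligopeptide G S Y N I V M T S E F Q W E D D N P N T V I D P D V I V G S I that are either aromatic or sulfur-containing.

4

Aromatic: F, W, Y. Sulfur-containing: C, M.
Aromatic residues here: Y3, F11, W13 (3).
Sulfur-containing residues here: M7 (1).
The two groups share no amino acid, so total = 3 + 1 = 4.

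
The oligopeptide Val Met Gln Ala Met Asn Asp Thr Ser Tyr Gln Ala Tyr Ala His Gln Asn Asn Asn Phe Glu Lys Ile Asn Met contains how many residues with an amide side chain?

8

The amide-side-chain residues are Asn (N) and Gln (Q).
Matching residues: Gln3, Asn6, Gln11, Gln16, Asn17, Asn18, Asn19, Asn24.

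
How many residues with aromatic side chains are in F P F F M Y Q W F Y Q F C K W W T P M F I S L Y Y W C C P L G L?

14

The aromatic amino acids are Phe (F, benzyl), Trp (W, indole), and Tyr (Y, phenol).
Matching residues: F1, F3, F4, Y6, W8, F9, Y10, F12, W15, W16, F20, Y24, Y25, W26.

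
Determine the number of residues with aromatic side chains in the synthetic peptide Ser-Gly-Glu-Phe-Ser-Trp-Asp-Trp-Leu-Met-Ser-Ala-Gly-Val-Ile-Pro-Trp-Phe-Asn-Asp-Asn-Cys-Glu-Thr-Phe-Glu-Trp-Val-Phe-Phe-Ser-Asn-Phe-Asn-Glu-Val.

10

Phenylalanine (F), tryptophan (W), and tyrosine (Y) have aromatic ring side chains.
Matching residues: Phe4, Trp6, Trp8, Trp17, Phe18, Phe25, Trp27, Phe29, Phe30, Phe33.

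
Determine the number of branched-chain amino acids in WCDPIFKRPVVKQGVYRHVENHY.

5

Valine (V), leucine (L), and isoleucine (I) are the branched-chain amino acids.
Matching residues: I5, V10, V11, V15, V19.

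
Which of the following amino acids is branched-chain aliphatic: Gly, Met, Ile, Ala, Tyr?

Ile

Valine (V), leucine (L), and isoleucine (I) are the branched-chain amino acids.
Of the listed options, only Ile belongs to this group.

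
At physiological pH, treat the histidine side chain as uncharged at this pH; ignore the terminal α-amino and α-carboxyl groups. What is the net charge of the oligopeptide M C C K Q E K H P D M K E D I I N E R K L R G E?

The side chains ionized at physiological pH are Lys/Arg (+1) and Asp/Glu (−1); with His treated as neutral, nothing else contributes.
Positive (K, R): K4, K7, K12, R19, K20, R22 → +6.
Negative (D, E): E6, D10, E13, D14, E18, E24 → −6.
Net charge = (+6) + (−6) = 0.

0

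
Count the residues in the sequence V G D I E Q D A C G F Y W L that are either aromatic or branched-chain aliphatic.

6

Aromatic: F, W, Y. Branched-chain aliphatic: I, L, V.
Aromatic residues here: F11, Y12, W13 (3).
Branched-chain aliphatic residues here: V1, I4, L14 (3).
The two groups share no amino acid, so total = 3 + 3 = 6.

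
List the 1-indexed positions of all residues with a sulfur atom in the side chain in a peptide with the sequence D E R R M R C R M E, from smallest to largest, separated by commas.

5, 7, 9

Only Cys (C) and Met (M) have a sulfur atom in the side chain.
Matching residues: M5, C7, M9.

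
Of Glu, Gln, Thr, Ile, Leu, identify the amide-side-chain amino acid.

Only N (asparagine) and Q (glutamine) carry a side-chain carboxamide.
Of the listed options, only Gln belongs to this group.

Gln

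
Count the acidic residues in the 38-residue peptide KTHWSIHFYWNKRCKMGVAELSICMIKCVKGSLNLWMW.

1

Only D (aspartate) and E (glutamate) carry a side-chain carboxylic acid.
Matching residues: E20.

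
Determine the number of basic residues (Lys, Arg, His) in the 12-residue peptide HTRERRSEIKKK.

Matching residues: H1, R3, R5, R6, K10, K11, K12.

7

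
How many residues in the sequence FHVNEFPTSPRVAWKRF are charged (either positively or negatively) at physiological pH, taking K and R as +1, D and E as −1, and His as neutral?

Charged side chains at pH ~7.4: K, R (positive); D, E (negative).
Matching residues: E5, R11, K15, R16.

4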